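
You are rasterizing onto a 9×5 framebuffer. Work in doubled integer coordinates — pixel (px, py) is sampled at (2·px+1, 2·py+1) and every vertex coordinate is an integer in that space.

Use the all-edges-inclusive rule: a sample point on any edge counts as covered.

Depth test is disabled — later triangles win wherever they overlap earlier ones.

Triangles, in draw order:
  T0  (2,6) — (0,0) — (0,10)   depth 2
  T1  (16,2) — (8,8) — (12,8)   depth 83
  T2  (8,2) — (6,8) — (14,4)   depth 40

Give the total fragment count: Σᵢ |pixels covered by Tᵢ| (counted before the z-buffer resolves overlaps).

T0:
  2·area = 20  (B↔C swapped to make it positive)
  edge (2, 6)→(0, 10): d=(-2,4) inclusive
  edge (0, 10)→(0, 0): d=(0,-10) inclusive
  edge (0, 0)→(2, 6): d=(2,6) inclusive
    (0,1)@(1, 3): e=[10,10,0] → X  [on edge]
    (1,1)@(3, 3): e=[2,30,-12] → .
    (0,2)@(1, 5): e=[6,10,4] → X
    (1,2)@(3, 5): e=[-2,30,-8] → .
    (0,3)@(1, 7): e=[2,10,8] → X
    (1,3)@(3, 7): e=[-6,30,-4] → .
    (0,4)@(1, 9): e=[-2,10,12] → .
    (1,4)@(3, 9): e=[-10,30,0] → .  [on edge]
  covered (3 px):
    . . . . . . . . .
    X . . . . . . . .
    X . . . . . . . .
    X . . . . . . . .
    . . . . . . . . .
T1:
  2·area = 24  (B↔C swapped to make it positive)
  edge (16, 2)→(12, 8): d=(-4,6) inclusive
  edge (12, 8)→(8, 8): d=(-4,0) inclusive
  edge (8, 8)→(16, 2): d=(8,-6) inclusive
    (7,1)@(15, 3): e=[2,20,2] → X
    (8,1)@(17, 3): e=[-10,20,14] → .
    (6,2)@(13, 5): e=[6,12,6] → X
    (7,2)@(15, 5): e=[-6,12,18] → .
    (5,3)@(11, 7): e=[10,4,10] → X
    (6,3)@(13, 7): e=[-2,4,22] → .
    (5,4)@(11, 9): e=[2,-4,26] → .
  covered (3 px):
    . . . . . . . . .
    . . . . . . . X .
    . . . . . . X . .
    . . . . . X . . .
    . . . . . . . . .
T2:
  2·area = 40  (B↔C swapped to make it positive)
  edge (8, 2)→(14, 4): d=(6,2) inclusive
  edge (14, 4)→(6, 8): d=(-8,4) inclusive
  edge (6, 8)→(8, 2): d=(2,-6) inclusive
    (2,0)@(5, 1): e=[0,60,-20] → .  [on edge]
    (4,1)@(9, 3): e=[4,28,8] → X
    (5,1)@(11, 3): e=[0,20,20] → X  [on edge]
    (6,1)@(13, 3): e=[-4,12,32] → .
    (3,2)@(7, 5): e=[20,20,0] → X  [on edge]
    (6,2)@(13, 5): e=[8,-4,36] → .
    (8,2)@(17, 5): e=[0,-20,60] → .  [on edge]
    (3,3)@(7, 7): e=[32,4,4] → X
    (4,3)@(9, 7): e=[28,-4,16] → .
    (5,3)@(11, 7): e=[24,-12,28] → .
    (3,4)@(7, 9): e=[44,-12,8] → .
  covered (6 px):
    . . . . . . . . .
    . . . . X X . . .
    . . . X X X . . .
    . . . X . . . . .
    . . . . . . . . .

Answer: 12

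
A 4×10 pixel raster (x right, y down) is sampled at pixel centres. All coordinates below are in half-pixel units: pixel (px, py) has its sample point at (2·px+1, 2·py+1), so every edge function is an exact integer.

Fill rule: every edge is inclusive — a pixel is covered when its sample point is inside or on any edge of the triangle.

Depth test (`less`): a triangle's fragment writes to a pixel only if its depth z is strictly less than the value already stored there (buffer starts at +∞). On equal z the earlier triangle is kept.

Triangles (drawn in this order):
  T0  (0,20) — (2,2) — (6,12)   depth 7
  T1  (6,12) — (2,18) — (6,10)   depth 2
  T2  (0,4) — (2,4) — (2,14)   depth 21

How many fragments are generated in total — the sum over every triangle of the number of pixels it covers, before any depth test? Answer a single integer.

T0:
  2·area = 92
  edge (0, 20)→(2, 2): d=(2,-18) inclusive
  edge (2, 2)→(6, 12): d=(4,10) inclusive
  edge (6, 12)→(0, 20): d=(-6,8) inclusive
    (1,2)@(3, 5): e=[24,2,66] → #
    (2,2)@(5, 5): e=[60,-18,50] → ·
    (1,3)@(3, 7): e=[28,10,54] → #
    (2,3)@(5, 7): e=[64,-10,38] → ·
    (1,4)@(3, 9): e=[32,18,42] → #
    (2,4)@(5, 9): e=[68,-2,26] → ·
    (0,5)@(1, 11): e=[0,46,46] → #  [on edge]
    (2,5)@(5, 11): e=[72,6,14] → #
    (3,5)@(7, 11): e=[108,-14,-2] → ·
    (0,6)@(1, 13): e=[4,54,34] → #
    (3,6)@(7, 13): e=[112,-6,-14] → ·
    (0,7)@(1, 15): e=[8,62,22] → #
  covered (12 px):
    · · · ·
    · · · ·
    · # · ·
    · # · ·
    · # · ·
    # # # ·
    # # # ·
    # # · ·
    # · · ·
    · · · ·
T1:
  2·area = 8
  edge (6, 12)→(2, 18): d=(-4,6) inclusive
  edge (2, 18)→(6, 10): d=(4,-8) inclusive
  edge (6, 10)→(6, 12): d=(0,2) inclusive
    (2,6)@(5, 13): e=[2,4,2] → #
    (3,6)@(7, 13): e=[-10,20,-2] → ·
    (2,7)@(5, 15): e=[-6,12,2] → ·
  covered (1 px):
    · · · ·
    · · · ·
    · · · ·
    · · · ·
    · · · ·
    · · · ·
    · · # ·
    · · · ·
    · · · ·
    · · · ·
T2:
  2·area = 20
  edge (0, 4)→(2, 4): d=(2,0) inclusive
  edge (2, 4)→(2, 14): d=(0,10) inclusive
  edge (2, 14)→(0, 4): d=(-2,-10) inclusive
    (0,2)@(1, 5): e=[2,10,8] → #
    (1,2)@(3, 5): e=[2,-10,28] → ·
    (0,3)@(1, 7): e=[6,10,4] → #
    (1,3)@(3, 7): e=[6,-10,24] → ·
    (0,4)@(1, 9): e=[10,10,0] → #  [on edge]
    (1,4)@(3, 9): e=[10,-10,20] → ·
    (0,5)@(1, 11): e=[14,10,-4] → ·
    (1,9)@(3, 19): e=[30,-10,0] → ·  [on edge]
  covered (3 px):
    · · · ·
    · · · ·
    # · · ·
    # · · ·
    # · · ·
    · · · ·
    · · · ·
    · · · ·
    · · · ·
    · · · ·

Answer: 16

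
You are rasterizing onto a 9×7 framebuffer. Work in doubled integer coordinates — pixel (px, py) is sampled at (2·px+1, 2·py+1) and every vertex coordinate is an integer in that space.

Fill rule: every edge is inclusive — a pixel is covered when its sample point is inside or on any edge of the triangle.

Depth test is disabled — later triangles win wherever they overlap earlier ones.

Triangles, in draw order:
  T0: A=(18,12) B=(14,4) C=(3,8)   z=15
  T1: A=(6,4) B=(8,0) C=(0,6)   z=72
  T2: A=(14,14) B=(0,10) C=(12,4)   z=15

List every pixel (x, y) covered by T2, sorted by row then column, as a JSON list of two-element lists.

T0:
  2·area = 104  (B↔C swapped to make it positive)
  edge (18, 12)→(3, 8): d=(-15,-4) inclusive
  edge (3, 8)→(14, 4): d=(11,-4) inclusive
  edge (14, 4)→(18, 12): d=(4,8) inclusive
    (6,2)@(13, 5): e=[85,7,12] → #
    (7,2)@(15, 5): e=[93,15,-4] → ·
    (3,3)@(7, 7): e=[31,5,68] → #
    (4,3)@(9, 7): e=[39,13,52] → #
    (5,3)@(11, 7): e=[47,21,36] → #
    (7,3)@(15, 7): e=[63,37,4] → #
    (8,3)@(17, 7): e=[71,45,-12] → ·
    (3,4)@(7, 9): e=[1,27,76] → #
    (8,4)@(17, 9): e=[41,67,-4] → ·
    (3,5)@(7, 11): e=[-29,49,84] → ·
    (4,5)@(9, 11): e=[-21,57,68] → ·
    (5,5)@(11, 11): e=[-13,65,52] → ·
  covered (13 px):
    · · · · · · · · ·
    · · · · · · · · ·
    · · · · · · # · ·
    · · · # # # # # ·
    · · · # # # # # ·
    · · · · · · · # #
    · · · · · · · · ·
T1:
  2·area = 20  (B↔C swapped to make it positive)
  edge (6, 4)→(0, 6): d=(-6,2) inclusive
  edge (0, 6)→(8, 0): d=(8,-6) inclusive
  edge (8, 0)→(6, 4): d=(-2,4) inclusive
    (3,0)@(7, 1): e=[16,2,2] → #
    (4,0)@(9, 1): e=[12,14,-6] → ·
    (7,0)@(15, 1): e=[0,50,-30] → ·  [on edge]
    (2,1)@(5, 3): e=[8,6,6] → #
    (3,1)@(7, 3): e=[4,18,-2] → ·
    (4,1)@(9, 3): e=[0,30,-10] → ·  [on edge]
    (1,2)@(3, 5): e=[0,10,10] → #  [on edge]
    (2,2)@(5, 5): e=[-4,22,2] → ·
    (1,3)@(3, 7): e=[-12,26,6] → ·
  covered (3 px):
    · · · # · · · · ·
    · · # · · · · · ·
    · # · · · · · · ·
    · · · · · · · · ·
    · · · · · · · · ·
    · · · · · · · · ·
    · · · · · · · · ·
T2:
  2·area = 132
  edge (14, 14)→(0, 10): d=(-14,-4) inclusive
  edge (0, 10)→(12, 4): d=(12,-6) inclusive
  edge (12, 4)→(14, 14): d=(2,10) inclusive
    (5,2)@(11, 5): e=[114,6,12] → #
    (6,2)@(13, 5): e=[122,18,-8] → ·
    (3,3)@(7, 7): e=[70,6,56] → #
    (4,3)@(9, 7): e=[78,18,36] → #
    (6,3)@(13, 7): e=[94,42,-4] → ·
    (1,4)@(3, 9): e=[26,6,100] → #
    (2,4)@(5, 9): e=[34,18,80] → #
    (6,4)@(13, 9): e=[66,66,0] → #  [on edge]
    (7,4)@(15, 9): e=[74,78,-20] → ·
    (1,5)@(3, 11): e=[-2,30,104] → ·
    (2,5)@(5, 11): e=[6,42,84] → #
    (7,5)@(15, 11): e=[46,102,-16] → ·
  covered (17 px):
    · · · · · · · · ·
    · · · · · · · · ·
    · · · · · # · · ·
    · · · # # # · · ·
    · # # # # # # · ·
    · · # # # # # · ·
    · · · · · # # · ·

Final: [[5,2],[3,3],[4,3],[5,3],[1,4],[2,4],[3,4],[4,4],[5,4],[6,4],[2,5],[3,5],[4,5],[5,5],[6,5],[5,6],[6,6]]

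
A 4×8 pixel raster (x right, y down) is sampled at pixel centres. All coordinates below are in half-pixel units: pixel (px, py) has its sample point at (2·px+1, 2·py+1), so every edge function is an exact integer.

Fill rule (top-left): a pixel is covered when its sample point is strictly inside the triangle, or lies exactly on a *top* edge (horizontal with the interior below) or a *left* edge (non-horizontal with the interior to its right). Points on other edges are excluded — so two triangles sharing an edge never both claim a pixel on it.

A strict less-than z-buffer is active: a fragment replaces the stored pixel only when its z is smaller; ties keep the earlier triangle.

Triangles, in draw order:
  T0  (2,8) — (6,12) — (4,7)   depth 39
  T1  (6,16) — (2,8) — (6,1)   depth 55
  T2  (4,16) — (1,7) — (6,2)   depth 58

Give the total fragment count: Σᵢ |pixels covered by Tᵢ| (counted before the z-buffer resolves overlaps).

T0:
  2·area = 12  (B↔C swapped to make it positive)
  edge (2, 8)→(4, 7): d=(2,-1) top-left  bias=+0
  edge (4, 7)→(6, 12): d=(2,5) right/bottom  bias=-1
  edge (6, 12)→(2, 8): d=(-4,-4) top-left  bias=+0
    (0,3)@(1, 7): e=[-3,15,0] → ·  [on edge]
    (1,4)@(3, 9): e=[3,9,0] → █  [on edge]
    (2,4)@(5, 9): e=[5,-1,8] → ·
    (1,5)@(3, 11): e=[7,13,-8] → ·
    (2,5)@(5, 11): e=[9,3,0] → █  [on edge]
    (3,5)@(7, 11): e=[11,-7,8] → ·
    (2,6)@(5, 13): e=[13,7,-8] → ·
    (3,6)@(7, 13): e=[15,-3,0] → ·  [on edge]
  covered (2 px):
    · · · ·
    · · · ·
    · · · ·
    · · · ·
    · █ · ·
    · · █ ·
    · · · ·
    · · · ·
T1:
  2·area = 60
  edge (6, 16)→(2, 8): d=(-4,-8) top-left  bias=+0
  edge (2, 8)→(6, 1): d=(4,-7) top-left  bias=+0
  edge (6, 1)→(6, 16): d=(0,15) right/bottom  bias=-1
    (2,1)@(5, 3): e=[44,1,15] → █
    (3,1)@(7, 3): e=[60,15,-15] → ·
    (2,2)@(5, 5): e=[36,9,15] → █
    (3,2)@(7, 5): e=[52,23,-15] → ·
    (1,3)@(3, 7): e=[12,3,45] → █
    (3,3)@(7, 7): e=[44,31,-15] → ·
    (1,4)@(3, 9): e=[4,11,45] → █
    (3,4)@(7, 9): e=[36,39,-15] → ·
    (1,5)@(3, 11): e=[-4,19,45] → ·
    (2,5)@(5, 11): e=[12,33,15] → █
    (3,5)@(7, 11): e=[28,47,-15] → ·
    (2,6)@(5, 13): e=[4,41,15] → █
  covered (8 px):
    · · · ·
    · · █ ·
    · · █ ·
    · █ █ ·
    · █ █ ·
    · · █ ·
    · · █ ·
    · · · ·
T2:
  2·area = 60
  edge (4, 16)→(1, 7): d=(-3,-9) top-left  bias=+0
  edge (1, 7)→(6, 2): d=(5,-5) top-left  bias=+0
  edge (6, 2)→(4, 16): d=(-2,14) right/bottom  bias=-1
    (3,0)@(7, 1): e=[72,0,-12] → ·  [on edge]
    (2,1)@(5, 3): e=[48,0,12] → █  [on edge]
    (3,1)@(7, 3): e=[66,10,-16] → ·
    (1,2)@(3, 5): e=[24,0,36] → █  [on edge]
    (3,2)@(7, 5): e=[60,20,-20] → ·
    (0,3)@(1, 7): e=[0,0,60] → █  [on edge]
    (3,3)@(7, 7): e=[54,30,-24] → ·
    (0,4)@(1, 9): e=[-6,10,56] → ·
    (1,4)@(3, 9): e=[12,20,28] → █
    (2,4)@(5, 9): e=[30,30,0] → ·  [on edge]
    (1,5)@(3, 11): e=[6,30,24] → █
    (2,5)@(5, 11): e=[24,40,-4] → ·
    (1,6)@(3, 13): e=[0,40,20] → █  [on edge]
  covered (9 px):
    · · · ·
    · · █ ·
    · █ █ ·
    █ █ █ ·
    · █ · ·
    · █ · ·
    · █ · ·
    · · · ·

Answer: 19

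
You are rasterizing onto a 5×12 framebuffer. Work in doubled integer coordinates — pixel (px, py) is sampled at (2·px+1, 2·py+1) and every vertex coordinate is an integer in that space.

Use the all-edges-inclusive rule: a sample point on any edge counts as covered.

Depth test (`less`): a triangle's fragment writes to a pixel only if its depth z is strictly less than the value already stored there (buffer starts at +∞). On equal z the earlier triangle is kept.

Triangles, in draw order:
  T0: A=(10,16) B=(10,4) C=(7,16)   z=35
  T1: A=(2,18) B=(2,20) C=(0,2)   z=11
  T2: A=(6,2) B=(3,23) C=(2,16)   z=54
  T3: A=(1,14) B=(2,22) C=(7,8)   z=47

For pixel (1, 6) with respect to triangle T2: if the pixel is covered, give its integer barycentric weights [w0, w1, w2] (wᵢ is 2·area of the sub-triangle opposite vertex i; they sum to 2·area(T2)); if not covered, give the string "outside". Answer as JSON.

T0:
  2·area = 36  (B↔C swapped to make it positive)
  edge (10, 16)→(7, 16): d=(-3,0) inclusive
  edge (7, 16)→(10, 4): d=(3,-12) inclusive
  edge (10, 4)→(10, 16): d=(0,12) inclusive
    (4,4)@(9, 9): e=[21,3,12] → #
    (4,5)@(9, 11): e=[15,9,12] → #
    (4,6)@(9, 13): e=[9,15,12] → #
    (4,7)@(9, 15): e=[3,21,12] → #
    (4,8)@(9, 17): e=[-3,27,12] → ·
  covered (4 px):
    · · · · ·
    · · · · ·
    · · · · ·
    · · · · ·
    · · · · #
    · · · · #
    · · · · #
    · · · · #
    · · · · ·
    · · · · ·
    · · · · ·
    · · · · ·
T1:
  2·area = 4
  edge (2, 18)→(2, 20): d=(0,2) inclusive
  edge (2, 20)→(0, 2): d=(-2,-18) inclusive
  edge (0, 2)→(2, 18): d=(2,16) inclusive
    (0,5)@(1, 11): e=[2,0,2] → #  [on edge]
    (1,5)@(3, 11): e=[-2,36,-30] → ·
    (0,6)@(1, 13): e=[2,-4,6] → ·
  covered (1 px):
    · · · · ·
    · · · · ·
    · · · · ·
    · · · · ·
    · · · · ·
    # · · · ·
    · · · · ·
    · · · · ·
    · · · · ·
    · · · · ·
    · · · · ·
    · · · · ·
T2:
  2·area = 42
  edge (6, 2)→(3, 23): d=(-3,21) inclusive
  edge (3, 23)→(2, 16): d=(-1,-7) inclusive
  edge (2, 16)→(6, 2): d=(4,-14) inclusive
    (2,3)@(5, 7): e=[6,30,6] → #
    (3,3)@(7, 7): e=[-36,44,34] → ·
    (0,4)@(1, 9): e=[84,0,-42] → ·  [on edge]
    (2,4)@(5, 9): e=[0,28,14] → #  [on edge]
    (3,4)@(7, 9): e=[-42,42,42] → ·
    (2,5)@(5, 11): e=[-6,26,22] → ·
    (1,6)@(3, 13): e=[30,10,2] → #
    (2,6)@(5, 13): e=[-12,24,30] → ·
    (1,7)@(3, 15): e=[24,8,10] → #
    (2,7)@(5, 15): e=[-18,22,38] → ·
    (1,8)@(3, 17): e=[18,6,18] → #
    (2,8)@(5, 17): e=[-24,20,46] → ·
    (1,11)@(3, 23): e=[0,0,42] → #  [on edge]
  covered (8 px):
    · · · · ·
    · · · · ·
    · · · · ·
    · · # · ·
    · · # · ·
    · · · · ·
    · # · · ·
    · # · · ·
    · # · · ·
    · # · · ·
    · # · · ·
    · # · · ·
T3:
  2·area = 54  (B↔C swapped to make it positive)
  edge (1, 14)→(7, 8): d=(6,-6) inclusive
  edge (7, 8)→(2, 22): d=(-5,14) inclusive
  edge (2, 22)→(1, 14): d=(-1,-8) inclusive
    (2,5)@(5, 11): e=[6,13,35] → #
    (3,5)@(7, 11): e=[18,-15,51] → ·
    (1,6)@(3, 13): e=[6,31,17] → #
    (3,6)@(7, 13): e=[30,-25,49] → ·
    (1,7)@(3, 15): e=[18,21,15] → #
    (2,7)@(5, 15): e=[30,-7,31] → ·
    (1,8)@(3, 17): e=[30,11,13] → #
    (2,8)@(5, 17): e=[42,-17,29] → ·
    (1,9)@(3, 19): e=[42,1,11] → #
    (2,9)@(5, 19): e=[54,-27,27] → ·
    (1,10)@(3, 21): e=[54,-9,9] → ·
  covered (6 px):
    · · · · ·
    · · · · ·
    · · · · ·
    · · · · ·
    · · · · ·
    · · # · ·
    · # # · ·
    · # · · ·
    · # · · ·
    · # · · ·
    · · · · ·
    · · · · ·

Answer: [10,2,30]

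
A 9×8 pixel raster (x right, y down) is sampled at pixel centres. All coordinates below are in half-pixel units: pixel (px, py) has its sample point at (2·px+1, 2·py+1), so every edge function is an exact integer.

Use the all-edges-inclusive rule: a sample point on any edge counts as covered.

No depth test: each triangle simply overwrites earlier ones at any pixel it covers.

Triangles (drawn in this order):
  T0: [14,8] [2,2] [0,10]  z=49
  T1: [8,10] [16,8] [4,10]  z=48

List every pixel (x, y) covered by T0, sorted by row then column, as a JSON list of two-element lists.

T0:
  2·area = 108  (B↔C swapped to make it positive)
  edge (14, 8)→(0, 10): d=(-14,2) inclusive
  edge (0, 10)→(2, 2): d=(2,-8) inclusive
  edge (2, 2)→(14, 8): d=(12,6) inclusive
    (1,1)@(3, 3): e=[92,10,6] → X
    (2,1)@(5, 3): e=[88,26,-6] → .
    (1,2)@(3, 5): e=[64,14,30] → X
    (2,2)@(5, 5): e=[60,30,18] → X
    (3,2)@(7, 5): e=[56,46,6] → X
    (4,2)@(9, 5): e=[52,62,-6] → .
    (0,3)@(1, 7): e=[40,2,66] → X
    (4,3)@(9, 7): e=[24,66,18] → X
    (5,3)@(11, 7): e=[20,82,6] → X
    (6,3)@(13, 7): e=[16,98,-6] → .
    (0,4)@(1, 9): e=[12,6,90] → X
    (3,4)@(7, 9): e=[0,54,54] → X  [on edge]
  covered (14 px):
    . . . . . . . . .
    . X . . . . . . .
    . X X X . . . . .
    X X X X X X . . .
    X X X X . . . . .
    . . . . . . . . .
    . . . . . . . . .
    . . . . . . . . .
T1:
  2·area = 8  (B↔C swapped to make it positive)
  edge (8, 10)→(4, 10): d=(-4,0) inclusive
  edge (4, 10)→(16, 8): d=(12,-2) inclusive
  edge (16, 8)→(8, 10): d=(-8,2) inclusive
    (5,4)@(11, 9): e=[4,2,2] → X
    (6,4)@(13, 9): e=[4,6,-2] → .
    (5,5)@(11, 11): e=[-4,26,-14] → .
  covered (1 px):
    . . . . . . . . .
    . . . . . . . . .
    . . . . . . . . .
    . . . . . . . . .
    . . . . . X . . .
    . . . . . . . . .
    . . . . . . . . .
    . . . . . . . . .

Result: [[1,1],[1,2],[2,2],[3,2],[0,3],[1,3],[2,3],[3,3],[4,3],[5,3],[0,4],[1,4],[2,4],[3,4]]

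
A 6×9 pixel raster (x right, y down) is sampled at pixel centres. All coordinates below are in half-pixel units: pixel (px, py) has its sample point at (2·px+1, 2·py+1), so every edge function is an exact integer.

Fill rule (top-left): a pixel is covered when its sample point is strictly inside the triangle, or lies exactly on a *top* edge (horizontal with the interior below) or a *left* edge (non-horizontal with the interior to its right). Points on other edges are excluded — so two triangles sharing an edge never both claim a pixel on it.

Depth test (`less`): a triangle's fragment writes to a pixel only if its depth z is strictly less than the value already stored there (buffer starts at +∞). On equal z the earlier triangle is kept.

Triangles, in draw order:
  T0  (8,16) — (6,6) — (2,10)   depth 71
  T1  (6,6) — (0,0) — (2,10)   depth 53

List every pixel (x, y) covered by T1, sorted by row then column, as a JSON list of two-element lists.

T0:
  2·area = 48  (B↔C swapped to make it positive)
  edge (8, 16)→(2, 10): d=(-6,-6) top-left  bias=+0
  edge (2, 10)→(6, 6): d=(4,-4) top-left  bias=+0
  edge (6, 6)→(8, 16): d=(2,10) right/bottom  bias=-1
    (2,0)@(5, 1): e=[72,-24,0] → .  [on edge]
    (5,0)@(11, 1): e=[108,0,-60] → .  [on edge]
    (4,1)@(9, 3): e=[84,0,-36] → .  [on edge]
    (3,2)@(7, 5): e=[60,0,-12] → .  [on edge]
    (2,3)@(5, 7): e=[36,0,12] → X  [on edge]
    (3,3)@(7, 7): e=[48,8,-8] → .
    (0,4)@(1, 9): e=[0,-8,56] → .  [on edge]
    (1,4)@(3, 9): e=[12,0,36] → X  [on edge]
    (3,4)@(7, 9): e=[36,16,-4] → .
    (0,5)@(1, 11): e=[-12,0,60] → .  [on edge]
    (1,5)@(3, 11): e=[0,8,40] → X  [on edge]
    (3,5)@(7, 11): e=[24,24,0] → .  [on edge]
    (2,6)@(5, 13): e=[0,24,24] → X  [on edge]
    (3,7)@(7, 15): e=[0,40,8] → X  [on edge]
    (4,8)@(9, 17): e=[0,56,-8] → .  [on edge]
  covered (8 px):
    . . . . . .
    . . . . . .
    . . . . . .
    . . X . . .
    . X X . . .
    . X X . . .
    . . X X . .
    . . . X . .
    . . . . . .
T1:
  2·area = 48  (B↔C swapped to make it positive)
  edge (6, 6)→(2, 10): d=(-4,4) right/bottom  bias=-1
  edge (2, 10)→(0, 0): d=(-2,-10) top-left  bias=+0
  edge (0, 0)→(6, 6): d=(6,6) right/bottom  bias=-1
    (0,0)@(1, 1): e=[40,8,0] → .  [on edge]
    (5,0)@(11, 1): e=[0,108,-60] → .  [on edge]
    (0,1)@(1, 3): e=[32,4,12] → X
    (1,1)@(3, 3): e=[24,24,0] → .  [on edge]
    (4,1)@(9, 3): e=[0,84,-36] → .  [on edge]
    (0,2)@(1, 5): e=[24,0,24] → X  [on edge]
    (1,2)@(3, 5): e=[16,20,12] → X
    (2,2)@(5, 5): e=[8,40,0] → .  [on edge]
    (3,2)@(7, 5): e=[0,60,-12] → .  [on edge]
    (0,3)@(1, 7): e=[16,-4,36] → .
    (1,3)@(3, 7): e=[8,16,24] → X
    (2,3)@(5, 7): e=[0,36,12] → .  [on edge]
    (3,3)@(7, 7): e=[-8,56,0] → .  [on edge]
    (1,4)@(3, 9): e=[0,12,36] → .  [on edge]
    (4,4)@(9, 9): e=[-24,72,0] → .  [on edge]
    (0,5)@(1, 11): e=[0,-12,60] → .  [on edge]
    (5,5)@(11, 11): e=[-40,88,0] → .  [on edge]
    (1,7)@(3, 15): e=[-24,0,72] → .  [on edge]
  covered (4 px):
    . . . . . .
    X . . . . .
    X X . . . .
    . X . . . .
    . . . . . .
    . . . . . .
    . . . . . .
    . . . . . .
    . . . . . .

Final: [[0,1],[0,2],[1,2],[1,3]]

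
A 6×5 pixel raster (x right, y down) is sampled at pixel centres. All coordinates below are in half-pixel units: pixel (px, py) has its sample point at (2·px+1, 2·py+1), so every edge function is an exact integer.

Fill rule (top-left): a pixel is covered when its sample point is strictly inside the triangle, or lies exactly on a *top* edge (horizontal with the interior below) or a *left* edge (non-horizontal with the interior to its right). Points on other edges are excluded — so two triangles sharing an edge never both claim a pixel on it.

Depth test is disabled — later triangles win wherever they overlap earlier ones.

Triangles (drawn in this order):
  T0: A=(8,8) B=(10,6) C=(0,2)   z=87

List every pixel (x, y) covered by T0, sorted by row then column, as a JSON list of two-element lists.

T0:
  2·area = 28  (B↔C swapped to make it positive)
  edge (8, 8)→(0, 2): d=(-8,-6) top-left  bias=+0
  edge (0, 2)→(10, 6): d=(10,4) right/bottom  bias=-1
  edge (10, 6)→(8, 8): d=(-2,2) right/bottom  bias=-1
    (2,2)@(5, 5): e=[6,10,12] → █
    (3,2)@(7, 5): e=[18,2,8] → █
    (4,2)@(9, 5): e=[30,-6,4] → ·
    (5,2)@(11, 5): e=[42,-14,0] → ·  [on edge]
    (2,3)@(5, 7): e=[-10,30,8] → ·
    (3,3)@(7, 7): e=[2,22,4] → █
    (4,3)@(9, 7): e=[14,14,0] → ·  [on edge]
    (3,4)@(7, 9): e=[-14,42,0] → ·  [on edge]
  covered (3 px):
    · · · · · ·
    · · · · · ·
    · · █ █ · ·
    · · · █ · ·
    · · · · · ·

Result: [[2,2],[3,2],[3,3]]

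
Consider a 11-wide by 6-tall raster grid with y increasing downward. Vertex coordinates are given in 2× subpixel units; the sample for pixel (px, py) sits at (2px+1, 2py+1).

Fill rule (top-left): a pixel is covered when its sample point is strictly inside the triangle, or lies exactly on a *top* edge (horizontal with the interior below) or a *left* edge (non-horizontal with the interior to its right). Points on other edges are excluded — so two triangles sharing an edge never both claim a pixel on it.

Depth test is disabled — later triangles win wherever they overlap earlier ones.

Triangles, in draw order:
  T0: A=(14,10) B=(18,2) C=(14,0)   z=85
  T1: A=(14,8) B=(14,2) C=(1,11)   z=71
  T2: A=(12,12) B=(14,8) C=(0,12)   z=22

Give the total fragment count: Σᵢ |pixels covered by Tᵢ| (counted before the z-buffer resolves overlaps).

T0:
  2·area = 40  (B↔C swapped to make it positive)
  edge (14, 10)→(14, 0): d=(0,-10) top-left  bias=+0
  edge (14, 0)→(18, 2): d=(4,2) right/bottom  bias=-1
  edge (18, 2)→(14, 10): d=(-4,8) right/bottom  bias=-1
    (7,0)@(15, 1): e=[10,2,28] → X
    (8,0)@(17, 1): e=[30,-2,12] → .
    (7,1)@(15, 3): e=[10,10,20] → X
    (8,1)@(17, 3): e=[30,6,4] → X
    (9,1)@(19, 3): e=[50,2,-12] → .
    (7,2)@(15, 5): e=[10,18,12] → X
    (8,2)@(17, 5): e=[30,14,-4] → .
    (7,3)@(15, 7): e=[10,26,4] → X
    (8,3)@(17, 7): e=[30,22,-12] → .
    (7,4)@(15, 9): e=[10,34,-4] → .
  covered (5 px):
    . . . . . . . X . . .
    . . . . . . . X X . .
    . . . . . . . X . . .
    . . . . . . . X . . .
    . . . . . . . . . . .
    . . . . . . . . . . .
T1:
  2·area = 78  (B↔C swapped to make it positive)
  edge (14, 8)→(1, 11): d=(-13,3) right/bottom  bias=-1
  edge (1, 11)→(14, 2): d=(13,-9) top-left  bias=+0
  edge (14, 2)→(14, 8): d=(0,6) right/bottom  bias=-1
    (6,1)@(13, 3): e=[68,4,6] → X
    (7,1)@(15, 3): e=[62,22,-6] → .
    (5,2)@(11, 5): e=[48,12,18] → X
    (7,2)@(15, 5): e=[36,48,-6] → .
    (3,3)@(7, 7): e=[34,2,42] → X
    (4,3)@(9, 7): e=[28,20,30] → X
    (7,3)@(15, 7): e=[10,74,-6] → .
    (2,4)@(5, 9): e=[14,10,54] → X
    (5,4)@(11, 9): e=[-4,64,18] → .
    (6,4)@(13, 9): e=[-10,82,6] → .
    (0,5)@(1, 11): e=[0,0,78] → .  [on edge]
    (2,5)@(5, 11): e=[-12,36,54] → .
  covered (10 px):
    . . . . . . . . . . .
    . . . . . . X . . . .
    . . . . . X X . . . .
    . . . X X X X . . . .
    . . X X X . . . . . .
    . . . . . . . . . . .
T2:
  2·area = 48  (B↔C swapped to make it positive)
  edge (12, 12)→(0, 12): d=(-12,0) right/bottom  bias=-1
  edge (0, 12)→(14, 8): d=(14,-4) top-left  bias=+0
  edge (14, 8)→(12, 12): d=(-2,4) right/bottom  bias=-1
    (5,4)@(11, 9): e=[36,2,10] → X
    (6,4)@(13, 9): e=[36,10,2] → X
    (7,4)@(15, 9): e=[36,18,-6] → .
    (2,5)@(5, 11): e=[12,6,30] → X
    (3,5)@(7, 11): e=[12,14,22] → X
    (4,5)@(9, 11): e=[12,22,14] → X
    (6,5)@(13, 11): e=[12,38,-2] → .
  covered (6 px):
    . . . . . . . . . . .
    . . . . . . . . . . .
    . . . . . . . . . . .
    . . . . . . . . . . .
    . . . . . X X . . . .
    . . X X X X . . . . .

Answer: 21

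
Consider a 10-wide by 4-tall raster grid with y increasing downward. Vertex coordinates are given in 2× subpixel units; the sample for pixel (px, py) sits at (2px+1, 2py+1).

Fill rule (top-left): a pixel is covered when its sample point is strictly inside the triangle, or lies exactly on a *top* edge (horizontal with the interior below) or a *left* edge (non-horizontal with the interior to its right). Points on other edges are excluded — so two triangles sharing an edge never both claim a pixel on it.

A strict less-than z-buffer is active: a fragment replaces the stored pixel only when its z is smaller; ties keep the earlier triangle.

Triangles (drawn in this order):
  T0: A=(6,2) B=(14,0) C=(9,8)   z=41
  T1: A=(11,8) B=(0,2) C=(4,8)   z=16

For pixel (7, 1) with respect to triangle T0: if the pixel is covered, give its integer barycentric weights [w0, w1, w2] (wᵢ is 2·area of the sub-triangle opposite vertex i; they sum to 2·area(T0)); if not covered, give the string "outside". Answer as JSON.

T0:
  2·area = 54
  edge (6, 2)→(14, 0): d=(8,-2) top-left  bias=+0
  edge (14, 0)→(9, 8): d=(-5,8) right/bottom  bias=-1
  edge (9, 8)→(6, 2): d=(-3,-6) top-left  bias=+0
    (5,0)@(11, 1): e=[2,19,33] → █
    (6,0)@(13, 1): e=[6,3,45] → █
    (7,0)@(15, 1): e=[10,-13,57] → ·
    (3,1)@(7, 3): e=[10,41,3] → █
    (4,1)@(9, 3): e=[14,25,15] → █
    (6,1)@(13, 3): e=[22,-7,39] → ·
    (3,2)@(7, 5): e=[26,31,-3] → ·
    (4,2)@(9, 5): e=[30,15,9] → █
    (5,2)@(11, 5): e=[34,-1,21] → ·
    (4,3)@(9, 7): e=[46,5,3] → █
    (5,3)@(11, 7): e=[50,-11,15] → ·
  covered (7 px):
    · · · · · █ █ · · ·
    · · · █ █ █ · · · ·
    · · · · █ · · · · ·
    · · · · █ · · · · ·
T1:
  2·area = 42  (B↔C swapped to make it positive)
  edge (11, 8)→(4, 8): d=(-7,0) right/bottom  bias=-1
  edge (4, 8)→(0, 2): d=(-4,-6) top-left  bias=+0
  edge (0, 2)→(11, 8): d=(11,6) right/bottom  bias=-1
    (0,1)@(1, 3): e=[35,2,5] → █
    (1,1)@(3, 3): e=[35,14,-7] → ·
    (0,2)@(1, 5): e=[21,-6,27] → ·
    (1,2)@(3, 5): e=[21,6,15] → █
    (2,2)@(5, 5): e=[21,18,3] → █
    (3,2)@(7, 5): e=[21,30,-9] → ·
    (1,3)@(3, 7): e=[7,-2,37] → ·
    (2,3)@(5, 7): e=[7,10,25] → █
    (3,3)@(7, 7): e=[7,22,13] → █
    (4,3)@(9, 7): e=[7,34,1] → █
    (5,3)@(11, 7): e=[7,46,-11] → ·
  covered (6 px):
    · · · · · · · · · ·
    █ · · · · · · · · ·
    · █ █ · · · · · · ·
    · · █ █ █ · · · · ·

Final: "outside"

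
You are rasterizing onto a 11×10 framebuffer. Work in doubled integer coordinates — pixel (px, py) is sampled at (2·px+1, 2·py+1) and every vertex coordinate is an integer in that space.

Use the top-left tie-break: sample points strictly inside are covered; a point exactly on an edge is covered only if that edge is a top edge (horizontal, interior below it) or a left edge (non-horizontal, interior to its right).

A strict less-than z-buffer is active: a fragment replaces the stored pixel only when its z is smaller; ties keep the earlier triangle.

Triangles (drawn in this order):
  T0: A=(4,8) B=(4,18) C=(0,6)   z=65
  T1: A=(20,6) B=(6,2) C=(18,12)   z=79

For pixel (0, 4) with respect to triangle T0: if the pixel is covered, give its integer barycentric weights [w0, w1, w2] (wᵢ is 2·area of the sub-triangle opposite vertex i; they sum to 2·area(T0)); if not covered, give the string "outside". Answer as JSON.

T0:
  2·area = 40
  edge (4, 8)→(4, 18): d=(0,10) right/bottom  bias=-1
  edge (4, 18)→(0, 6): d=(-4,-12) top-left  bias=+0
  edge (0, 6)→(4, 8): d=(4,2) right/bottom  bias=-1
    (0,3)@(1, 7): e=[30,8,2] → X
    (1,3)@(3, 7): e=[10,32,-2] → .
    (0,4)@(1, 9): e=[30,0,10] → X  [on edge]
    (1,4)@(3, 9): e=[10,24,6] → X
    (2,4)@(5, 9): e=[-10,48,2] → .
    (0,5)@(1, 11): e=[30,-8,18] → .
    (1,5)@(3, 11): e=[10,16,14] → X
    (2,5)@(5, 11): e=[-10,40,10] → .
    (1,6)@(3, 13): e=[10,8,22] → X
    (2,6)@(5, 13): e=[-10,32,18] → .
    (1,7)@(3, 15): e=[10,0,30] → X  [on edge]
    (2,7)@(5, 15): e=[-10,24,26] → .
  covered (6 px):
    . . . . . . . . . . .
    . . . . . . . . . . .
    . . . . . . . . . . .
    X . . . . . . . . . .
    X X . . . . . . . . .
    . X . . . . . . . . .
    . X . . . . . . . . .
    . X . . . . . . . . .
    . . . . . . . . . . .
    . . . . . . . . . . .
T1:
  2·area = 92  (B↔C swapped to make it positive)
  edge (20, 6)→(18, 12): d=(-2,6) right/bottom  bias=-1
  edge (18, 12)→(6, 2): d=(-12,-10) top-left  bias=+0
  edge (6, 2)→(20, 6): d=(14,4) right/bottom  bias=-1
    (4,1)@(9, 3): e=[72,18,2] → X
    (5,1)@(11, 3): e=[60,38,-6] → .
    (10,1)@(21, 3): e=[0,138,-46] → .  [on edge]
    (4,2)@(9, 5): e=[68,-6,30] → .
    (5,2)@(11, 5): e=[56,14,22] → X
    (6,2)@(13, 5): e=[44,34,14] → X
    (7,2)@(15, 5): e=[32,54,6] → X
    (8,2)@(17, 5): e=[20,74,-2] → .
    (5,3)@(11, 7): e=[52,-10,50] → .
    (6,3)@(13, 7): e=[40,10,42] → X
    (8,3)@(17, 7): e=[16,50,26] → X
    (9,3)@(19, 7): e=[4,70,18] → X
    (9,4)@(19, 9): e=[0,46,46] → .  [on edge]
    (8,7)@(17, 15): e=[0,-46,138] → .  [on edge]
  covered (11 px):
    . . . . . . . . . . .
    . . . . X . . . . . .
    . . . . . X X X . . .
    . . . . . . X X X X .
    . . . . . . . X X . .
    . . . . . . . . X . .
    . . . . . . . . . . .
    . . . . . . . . . . .
    . . . . . . . . . . .
    . . . . . . . . . . .

Answer: [0,10,30]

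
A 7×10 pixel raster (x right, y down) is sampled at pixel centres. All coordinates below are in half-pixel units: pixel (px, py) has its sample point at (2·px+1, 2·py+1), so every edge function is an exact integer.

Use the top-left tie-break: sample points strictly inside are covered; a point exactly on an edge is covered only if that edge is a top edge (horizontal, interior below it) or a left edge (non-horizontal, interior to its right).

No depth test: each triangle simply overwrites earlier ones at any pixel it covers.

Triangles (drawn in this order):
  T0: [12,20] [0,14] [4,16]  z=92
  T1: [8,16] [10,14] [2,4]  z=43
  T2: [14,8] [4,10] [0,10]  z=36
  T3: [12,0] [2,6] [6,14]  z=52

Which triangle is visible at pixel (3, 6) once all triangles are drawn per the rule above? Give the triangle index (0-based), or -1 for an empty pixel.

T0:
  degenerate (2·area = 0) — covers nothing
T1:
  2·area = 36  (B↔C swapped to make it positive)
  edge (8, 16)→(2, 4): d=(-6,-12) top-left  bias=+0
  edge (2, 4)→(10, 14): d=(8,10) right/bottom  bias=-1
  edge (10, 14)→(8, 16): d=(-2,2) right/bottom  bias=-1
    (2,4)@(5, 9): e=[6,10,20] → █
    (3,4)@(7, 9): e=[30,-10,16] → ·
    (2,5)@(5, 11): e=[-6,26,16] → ·
    (3,5)@(7, 11): e=[18,6,12] → █
    (4,5)@(9, 11): e=[42,-14,8] → ·
    (6,5)@(13, 11): e=[90,-54,0] → ·  [on edge]
    (3,6)@(7, 13): e=[6,22,8] → █
    (4,6)@(9, 13): e=[30,2,4] → █
    (5,6)@(11, 13): e=[54,-18,0] → ·  [on edge]
    (3,7)@(7, 15): e=[-6,38,4] → ·
    (4,7)@(9, 15): e=[18,18,0] → ·  [on edge]
    (3,8)@(7, 17): e=[-18,54,0] → ·  [on edge]
    (2,9)@(5, 19): e=[-54,90,0] → ·  [on edge]
  covered (4 px):
    · · · · · · ·
    · · · · · · ·
    · · · · · · ·
    · · · · · · ·
    · · █ · · · ·
    · · · █ · · ·
    · · · █ █ · ·
    · · · · · · ·
    · · · · · · ·
    · · · · · · ·
T2:
  2·area = 8
  edge (14, 8)→(4, 10): d=(-10,2) right/bottom  bias=-1
  edge (4, 10)→(0, 10): d=(-4,0) right/bottom  bias=-1
  edge (0, 10)→(14, 8): d=(14,-2) top-left  bias=+0
    (3,4)@(7, 9): e=[4,4,0] → █  [on edge]
    (4,4)@(9, 9): e=[0,4,4] → ·  [on edge]
    (3,5)@(7, 11): e=[-16,-4,28] → ·
  covered (1 px):
    · · · · · · ·
    · · · · · · ·
    · · · · · · ·
    · · · · · · ·
    · · · █ · · ·
    · · · · · · ·
    · · · · · · ·
    · · · · · · ·
    · · · · · · ·
    · · · · · · ·
T3:
  2·area = 104  (B↔C swapped to make it positive)
  edge (12, 0)→(6, 14): d=(-6,14) right/bottom  bias=-1
  edge (6, 14)→(2, 6): d=(-4,-8) top-left  bias=+0
  edge (2, 6)→(12, 0): d=(10,-6) top-left  bias=+0
    (5,0)@(11, 1): e=[8,92,4] → █
    (6,0)@(13, 1): e=[-20,108,16] → ·
    (3,1)@(7, 3): e=[52,52,0] → █  [on edge]
    (4,1)@(9, 3): e=[24,68,12] → █
    (5,1)@(11, 3): e=[-4,84,24] → ·
    (2,2)@(5, 5): e=[68,28,8] → █
    (5,2)@(11, 5): e=[-16,76,44] → ·
    (1,3)@(3, 7): e=[84,4,16] → █
    (4,3)@(9, 7): e=[0,52,52] → ·  [on edge]
    (1,4)@(3, 9): e=[72,-4,36] → ·
    (2,4)@(5, 9): e=[44,12,48] → █
    (4,4)@(9, 9): e=[-12,44,72] → ·
  covered (13 px):
    · · · · · █ ·
    · · · █ █ · ·
    · · █ █ █ · ·
    · █ █ █ · · ·
    · · █ █ · · ·
    · · █ █ · · ·
    · · · · · · ·
    · · · · · · ·
    · · · · · · ·
    · · · · · · ·

Z-buffer (winner per pixel, '.' = empty):
  . . . . . 3 .
  . . . 3 3 . .
  . . 3 3 3 . .
  . 3 3 3 . . .
  . . 3 3 . . .
  . . 3 3 . . .
  . . . 1 1 . .
  . . . . . . .
  . . . . . . .
  . . . . . . .

Result: 1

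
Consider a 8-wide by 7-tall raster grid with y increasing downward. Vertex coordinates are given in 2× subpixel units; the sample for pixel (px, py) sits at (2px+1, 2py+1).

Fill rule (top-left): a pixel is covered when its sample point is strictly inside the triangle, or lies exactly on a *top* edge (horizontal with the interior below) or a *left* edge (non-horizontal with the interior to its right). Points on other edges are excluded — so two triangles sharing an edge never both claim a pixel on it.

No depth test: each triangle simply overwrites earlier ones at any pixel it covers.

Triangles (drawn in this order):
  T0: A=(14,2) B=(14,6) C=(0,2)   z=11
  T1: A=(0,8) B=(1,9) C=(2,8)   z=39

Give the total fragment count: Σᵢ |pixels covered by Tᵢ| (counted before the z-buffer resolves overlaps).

T0:
  2·area = 56
  edge (14, 2)→(14, 6): d=(0,4) right/bottom  bias=-1
  edge (14, 6)→(0, 2): d=(-14,-4) top-left  bias=+0
  edge (0, 2)→(14, 2): d=(14,0) top-left  bias=+0
    (2,1)@(5, 3): e=[36,6,14] → #
    (3,1)@(7, 3): e=[28,14,14] → #
    (4,1)@(9, 3): e=[20,22,14] → #
    (5,1)@(11, 3): e=[12,30,14] → #
    (6,1)@(13, 3): e=[4,38,14] → #
    (7,1)@(15, 3): e=[-4,46,14] → ·
    (2,2)@(5, 5): e=[36,-22,42] → ·
    (3,2)@(7, 5): e=[28,-14,42] → ·
    (4,2)@(9, 5): e=[20,-6,42] → ·
    (5,2)@(11, 5): e=[12,2,42] → #
    (7,2)@(15, 5): e=[-4,18,42] → ·
    (5,3)@(11, 7): e=[12,-26,70] → ·
  covered (7 px):
    · · · · · · · ·
    · · # # # # # ·
    · · · · · # # ·
    · · · · · · · ·
    · · · · · · · ·
    · · · · · · · ·
    · · · · · · · ·
T1:
  2·area = 2  (B↔C swapped to make it positive)
  edge (0, 8)→(2, 8): d=(2,0) top-left  bias=+0
  edge (2, 8)→(1, 9): d=(-1,1) right/bottom  bias=-1
  edge (1, 9)→(0, 8): d=(-1,-1) top-left  bias=+0
    (4,0)@(9, 1): e=[-14,0,16] → ·  [on edge]
    (3,1)@(7, 3): e=[-10,0,12] → ·  [on edge]
    (2,2)@(5, 5): e=[-6,0,8] → ·  [on edge]
    (1,3)@(3, 7): e=[-2,0,4] → ·  [on edge]
    (0,4)@(1, 9): e=[2,0,0] → ·  [on edge]
    (1,5)@(3, 11): e=[6,-4,0] → ·  [on edge]
    (2,6)@(5, 13): e=[10,-8,0] → ·  [on edge]
  covered (0 px):
    · · · · · · · ·
    · · · · · · · ·
    · · · · · · · ·
    · · · · · · · ·
    · · · · · · · ·
    · · · · · · · ·
    · · · · · · · ·

Result: 7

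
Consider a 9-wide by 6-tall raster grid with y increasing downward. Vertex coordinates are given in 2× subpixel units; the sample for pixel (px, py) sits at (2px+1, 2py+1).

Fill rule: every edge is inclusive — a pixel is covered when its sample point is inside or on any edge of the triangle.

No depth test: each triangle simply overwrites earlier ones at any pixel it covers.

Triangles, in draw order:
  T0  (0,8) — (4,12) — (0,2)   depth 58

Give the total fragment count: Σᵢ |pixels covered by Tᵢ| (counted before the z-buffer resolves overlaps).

T0:
  2·area = 24  (B↔C swapped to make it positive)
  edge (0, 8)→(0, 2): d=(0,-6) inclusive
  edge (0, 2)→(4, 12): d=(4,10) inclusive
  edge (4, 12)→(0, 8): d=(-4,-4) inclusive
    (0,2)@(1, 5): e=[6,2,16] → █
    (1,2)@(3, 5): e=[18,-18,24] → ·
    (0,3)@(1, 7): e=[6,10,8] → █
    (1,3)@(3, 7): e=[18,-10,16] → ·
    (0,4)@(1, 9): e=[6,18,0] → █  [on edge]
    (1,4)@(3, 9): e=[18,-2,8] → ·
    (0,5)@(1, 11): e=[6,26,-8] → ·
    (1,5)@(3, 11): e=[18,6,0] → █  [on edge]
    (2,5)@(5, 11): e=[30,-14,8] → ·
  covered (4 px):
    · · · · · · · · ·
    · · · · · · · · ·
    █ · · · · · · · ·
    █ · · · · · · · ·
    █ · · · · · · · ·
    · █ · · · · · · ·

Final: 4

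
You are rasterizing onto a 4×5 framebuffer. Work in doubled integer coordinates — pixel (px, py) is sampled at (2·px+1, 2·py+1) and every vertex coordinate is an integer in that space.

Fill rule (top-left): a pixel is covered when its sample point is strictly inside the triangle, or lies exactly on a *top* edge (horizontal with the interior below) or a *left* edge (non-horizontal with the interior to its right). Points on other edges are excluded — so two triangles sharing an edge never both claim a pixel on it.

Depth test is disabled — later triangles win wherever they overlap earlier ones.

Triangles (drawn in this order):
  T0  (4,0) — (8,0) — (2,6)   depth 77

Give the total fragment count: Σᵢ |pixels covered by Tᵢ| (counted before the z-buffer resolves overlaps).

T0:
  2·area = 24
  edge (4, 0)→(8, 0): d=(4,0) top-left  bias=+0
  edge (8, 0)→(2, 6): d=(-6,6) right/bottom  bias=-1
  edge (2, 6)→(4, 0): d=(2,-6) top-left  bias=+0
    (2,0)@(5, 1): e=[4,12,8] → █
    (3,0)@(7, 1): e=[4,0,20] → ·  [on edge]
    (1,1)@(3, 3): e=[12,12,0] → █  [on edge]
    (2,1)@(5, 3): e=[12,0,12] → ·  [on edge]
    (1,2)@(3, 5): e=[20,0,4] → ·  [on edge]
    (0,3)@(1, 7): e=[28,0,-4] → ·  [on edge]
    (0,4)@(1, 9): e=[36,-12,0] → ·  [on edge]
  covered (2 px):
    · · █ ·
    · █ · ·
    · · · ·
    · · · ·
    · · · ·

Final: 2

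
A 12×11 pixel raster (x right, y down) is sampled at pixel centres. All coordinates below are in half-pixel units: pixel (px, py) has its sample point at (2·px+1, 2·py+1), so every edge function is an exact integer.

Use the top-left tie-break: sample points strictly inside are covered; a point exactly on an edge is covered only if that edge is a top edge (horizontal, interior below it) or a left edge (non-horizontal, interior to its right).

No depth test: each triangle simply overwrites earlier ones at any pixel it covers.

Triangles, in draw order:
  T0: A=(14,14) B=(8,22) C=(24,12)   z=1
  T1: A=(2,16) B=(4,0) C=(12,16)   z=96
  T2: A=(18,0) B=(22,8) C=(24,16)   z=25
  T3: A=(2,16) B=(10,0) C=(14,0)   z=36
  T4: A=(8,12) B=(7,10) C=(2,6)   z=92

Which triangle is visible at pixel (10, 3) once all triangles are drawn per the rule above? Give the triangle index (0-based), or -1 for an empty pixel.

T0:
  2·area = 68  (B↔C swapped to make it positive)
  edge (14, 14)→(24, 12): d=(10,-2) top-left  bias=+0
  edge (24, 12)→(8, 22): d=(-16,10) right/bottom  bias=-1
  edge (8, 22)→(14, 14): d=(6,-8) top-left  bias=+0
    (9,6)@(19, 13): e=[0,34,34] → X  [on edge]
    (10,6)@(21, 13): e=[4,14,50] → X
    (11,6)@(23, 13): e=[8,-6,66] → .
    (4,7)@(9, 15): e=[0,102,-34] → .  [on edge]
    (7,7)@(15, 15): e=[12,42,14] → X
    (8,7)@(17, 15): e=[16,22,30] → X
    (10,7)@(21, 15): e=[24,-18,62] → .
    (6,8)@(13, 17): e=[28,30,10] → X
    (8,8)@(17, 17): e=[36,-10,42] → .
    (9,8)@(19, 17): e=[40,-30,58] → .
    (5,9)@(11, 19): e=[44,18,6] → X
    (6,9)@(13, 19): e=[48,-2,22] → .
  covered (9 px):
    . . . . . . . . . . . .
    . . . . . . . . . . . .
    . . . . . . . . . . . .
    . . . . . . . . . . . .
    . . . . . . . . . . . .
    . . . . . . . . . . . .
    . . . . . . . . . X X .
    . . . . . . . X X X . .
    . . . . . . X X . . . .
    . . . . . X . . . . . .
    . . . . X . . . . . . .
T1:
  2·area = 160
  edge (2, 16)→(4, 0): d=(2,-16) top-left  bias=+0
  edge (4, 0)→(12, 16): d=(8,16) right/bottom  bias=-1
  edge (12, 16)→(2, 16): d=(-10,0) right/bottom  bias=-1
    (2,1)@(5, 3): e=[22,8,130] → X
    (3,1)@(7, 3): e=[54,-24,130] → .
    (2,2)@(5, 5): e=[26,24,110] → X
    (3,2)@(7, 5): e=[58,-8,110] → .
    (2,3)@(5, 7): e=[30,40,90] → X
    (3,3)@(7, 7): e=[62,8,90] → X
    (4,3)@(9, 7): e=[94,-24,90] → .
    (1,4)@(3, 9): e=[2,88,70] → X
    (4,4)@(9, 9): e=[98,-8,70] → .
    (1,5)@(3, 11): e=[6,104,50] → X
    (4,5)@(9, 11): e=[102,8,50] → X
    (5,5)@(11, 11): e=[134,-24,50] → .
  covered (20 px):
    . . . . . . . . . . . .
    . . X . . . . . . . . .
    . . X . . . . . . . . .
    . . X X . . . . . . . .
    . X X X . . . . . . . .
    . X X X X . . . . . . .
    . X X X X . . . . . . .
    . X X X X X . . . . . .
    . . . . . . . . . . . .
    . . . . . . . . . . . .
    . . . . . . . . . . . .
T2:
  2·area = 16
  edge (18, 0)→(22, 8): d=(4,8) right/bottom  bias=-1
  edge (22, 8)→(24, 16): d=(2,8) right/bottom  bias=-1
  edge (24, 16)→(18, 0): d=(-6,-16) top-left  bias=+0
    (10,3)@(21, 7): e=[4,6,6] → X
    (11,3)@(23, 7): e=[-12,-10,38] → .
    (10,4)@(21, 9): e=[12,10,-6] → .
    (11,6)@(23, 13): e=[12,2,2] → X
    (11,7)@(23, 15): e=[20,6,-10] → .
  covered (2 px):
    . . . . . . . . . . . .
    . . . . . . . . . . . .
    . . . . . . . . . . . .
    . . . . . . . . . . X .
    . . . . . . . . . . . .
    . . . . . . . . . . . .
    . . . . . . . . . . . X
    . . . . . . . . . . . .
    . . . . . . . . . . . .
    . . . . . . . . . . . .
    . . . . . . . . . . . .
T3:
  2·area = 64
  edge (2, 16)→(10, 0): d=(8,-16) top-left  bias=+0
  edge (10, 0)→(14, 0): d=(4,0) top-left  bias=+0
  edge (14, 0)→(2, 16): d=(-12,16) right/bottom  bias=-1
    (5,0)@(11, 1): e=[24,4,36] → X
    (6,0)@(13, 1): e=[56,4,4] → X
    (7,0)@(15, 1): e=[88,4,-28] → .
    (4,1)@(9, 3): e=[8,12,44] → X
    (6,1)@(13, 3): e=[72,12,-20] → .
    (4,2)@(9, 5): e=[24,20,20] → X
    (5,2)@(11, 5): e=[56,20,-12] → .
    (3,3)@(7, 7): e=[8,28,28] → X
    (4,3)@(9, 7): e=[40,28,-4] → .
    (3,4)@(7, 9): e=[24,36,4] → X
    (4,4)@(9, 9): e=[56,36,-28] → .
    (2,5)@(5, 11): e=[8,44,12] → X
  covered (8 px):
    . . . . . X X . . . . .
    . . . . X X . . . . . .
    . . . . X . . . . . . .
    . . . X . . . . . . . .
    . . . X . . . . . . . .
    . . X . . . . . . . . .
    . . . . . . . . . . . .
    . . . . . . . . . . . .
    . . . . . . . . . . . .
    . . . . . . . . . . . .
    . . . . . . . . . . . .
T4:
  2·area = 6  (B↔C swapped to make it positive)
  edge (8, 12)→(2, 6): d=(-6,-6) top-left  bias=+0
  edge (2, 6)→(7, 10): d=(5,4) right/bottom  bias=-1
  edge (7, 10)→(8, 12): d=(1,2) right/bottom  bias=-1
    (0,2)@(1, 5): e=[0,-1,7] → .  [on edge]
    (1,3)@(3, 7): e=[0,1,5] → X  [on edge]
    (2,3)@(5, 7): e=[12,-7,1] → .
    (1,4)@(3, 9): e=[-12,11,7] → .
    (2,4)@(5, 9): e=[0,3,3] → X  [on edge]
    (3,4)@(7, 9): e=[12,-5,-1] → .
    (2,5)@(5, 11): e=[-12,13,5] → .
    (3,5)@(7, 11): e=[0,5,1] → X  [on edge]
    (4,5)@(9, 11): e=[12,-3,-3] → .
    (3,6)@(7, 13): e=[-12,15,3] → .
    (4,6)@(9, 13): e=[0,7,-1] → .  [on edge]
    (5,7)@(11, 15): e=[0,9,-3] → .  [on edge]
    (6,8)@(13, 17): e=[0,11,-5] → .  [on edge]
    (7,9)@(15, 19): e=[0,13,-7] → .  [on edge]
    (8,10)@(17, 21): e=[0,15,-9] → .  [on edge]
  covered (3 px):
    . . . . . . . . . . . .
    . . . . . . . . . . . .
    . . . . . . . . . . . .
    . X . . . . . . . . . .
    . . X . . . . . . . . .
    . . . X . . . . . . . .
    . . . . . . . . . . . .
    . . . . . . . . . . . .
    . . . . . . . . . . . .
    . . . . . . . . . . . .
    . . . . . . . . . . . .

Z-buffer (winner per pixel, '.' = empty):
  . . . . . 3 3 . . . . .
  . . 1 . 3 3 . . . . . .
  . . 1 . 3 . . . . . . .
  . 4 1 3 . . . . . . 2 .
  . 1 4 3 . . . . . . . .
  . 1 3 4 1 . . . . . . .
  . 1 1 1 1 . . . . 0 0 2
  . 1 1 1 1 1 . 0 0 0 . .
  . . . . . . 0 0 . . . .
  . . . . . 0 . . . . . .
  . . . . 0 . . . . . . .

Result: 2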